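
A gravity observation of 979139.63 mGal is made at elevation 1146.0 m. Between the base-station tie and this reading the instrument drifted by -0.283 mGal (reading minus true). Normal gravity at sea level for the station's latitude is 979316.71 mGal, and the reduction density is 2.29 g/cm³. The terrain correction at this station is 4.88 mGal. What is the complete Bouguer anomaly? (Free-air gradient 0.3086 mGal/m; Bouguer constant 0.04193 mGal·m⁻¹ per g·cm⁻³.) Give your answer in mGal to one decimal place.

Drift-corrected reading = 979139.63 − (-0.283) = 979139.913 mGal
Free-air correction = 0.3086 × 1146.0 = 353.66 mGal
Free-air anomaly = 979139.913 − 979316.71 + (353.66) = 176.863 mGal
Bouguer slab correction = 0.04193 × 2.29 × 1146.0 = 110.04 mGal
Simple Bouguer anomaly = 176.863 − (110.04) = 66.823 mGal
Complete Bouguer anomaly = 66.823 + 4.88 = 71.703 mGal

71.7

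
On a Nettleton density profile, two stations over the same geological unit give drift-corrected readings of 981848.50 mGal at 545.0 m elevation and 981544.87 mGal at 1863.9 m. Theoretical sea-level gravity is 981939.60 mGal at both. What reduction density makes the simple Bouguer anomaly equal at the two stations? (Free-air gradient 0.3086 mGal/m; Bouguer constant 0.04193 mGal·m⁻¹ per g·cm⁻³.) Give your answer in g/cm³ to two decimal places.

1.87

Δg_obs = 981544.87 − 981848.50 = -303.63 mGal over Δh = 1863.9 − 545.0 = 1318.9 m
Equal Bouguer anomalies ⇒ Δg_obs + (0.3086 − 0.04193ρ)·Δh = 0
0.3086 − 0.04193ρ = −Δg_obs/Δh = 0.23021
ρ = (0.3086 − 0.23021) / 0.04193 = 1.87 g/cm³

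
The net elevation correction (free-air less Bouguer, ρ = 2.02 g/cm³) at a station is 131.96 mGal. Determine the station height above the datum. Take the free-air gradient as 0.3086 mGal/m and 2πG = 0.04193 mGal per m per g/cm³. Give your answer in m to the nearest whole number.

589

Combined gradient = 0.3086 − 0.04193 × 2.02 = 0.2239014 mGal/m
h = 131.96 / 0.2239014 = 589.37 m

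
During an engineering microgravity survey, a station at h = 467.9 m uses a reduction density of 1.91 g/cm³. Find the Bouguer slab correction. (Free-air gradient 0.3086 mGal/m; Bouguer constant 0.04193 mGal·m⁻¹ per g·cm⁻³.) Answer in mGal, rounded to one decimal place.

Bouguer slab correction = 0.04193 × 1.91 × 467.9 = 37.5 mGal

37.5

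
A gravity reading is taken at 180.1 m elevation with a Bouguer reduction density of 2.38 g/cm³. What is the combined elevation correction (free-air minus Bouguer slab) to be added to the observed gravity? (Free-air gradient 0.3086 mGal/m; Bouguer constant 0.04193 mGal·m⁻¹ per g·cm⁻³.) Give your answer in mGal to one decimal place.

37.6

Combined gradient = 0.3086 − 0.04193 × 2.38 = 0.2088066 mGal/m
Combined elevation correction = 0.2088066 × 180.1 = 37.6 mGal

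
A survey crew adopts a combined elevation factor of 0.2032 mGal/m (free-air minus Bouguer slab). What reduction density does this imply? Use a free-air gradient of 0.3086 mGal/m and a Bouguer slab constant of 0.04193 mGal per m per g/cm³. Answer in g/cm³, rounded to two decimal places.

2.51

0.2032 = 0.3086 − 0.04193 × ρ
ρ = (0.3086 − 0.2032) / 0.04193 = 2.51 g/cm³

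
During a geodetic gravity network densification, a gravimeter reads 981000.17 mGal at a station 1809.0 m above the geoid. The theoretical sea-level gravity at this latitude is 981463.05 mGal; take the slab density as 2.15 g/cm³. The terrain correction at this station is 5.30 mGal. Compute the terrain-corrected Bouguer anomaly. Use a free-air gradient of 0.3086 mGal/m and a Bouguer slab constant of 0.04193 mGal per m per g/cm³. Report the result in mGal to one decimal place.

Free-air correction = 0.3086 × 1809.0 = 558.26 mGal
Free-air anomaly = 981000.17 − 981463.05 + (558.26) = 95.38 mGal
Bouguer slab correction = 0.04193 × 2.15 × 1809.0 = 163.08 mGal
Simple Bouguer anomaly = 95.38 − (163.08) = -67.70 mGal
Complete Bouguer anomaly = -67.70 + 5.30 = -62.40 mGal

-62.4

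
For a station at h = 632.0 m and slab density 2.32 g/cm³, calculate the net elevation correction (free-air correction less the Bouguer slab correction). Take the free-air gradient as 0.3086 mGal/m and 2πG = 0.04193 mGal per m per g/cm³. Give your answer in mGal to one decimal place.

Combined gradient = 0.3086 − 0.04193 × 2.32 = 0.2113224 mGal/m
Combined elevation correction = 0.2113224 × 632.0 = 133.6 mGal

133.6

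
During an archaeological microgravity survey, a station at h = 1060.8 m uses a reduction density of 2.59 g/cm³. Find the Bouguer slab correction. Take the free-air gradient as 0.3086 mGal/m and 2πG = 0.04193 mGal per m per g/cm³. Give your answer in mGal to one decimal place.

Bouguer slab correction = 0.04193 × 2.59 × 1060.8 = 115.2 mGal

115.2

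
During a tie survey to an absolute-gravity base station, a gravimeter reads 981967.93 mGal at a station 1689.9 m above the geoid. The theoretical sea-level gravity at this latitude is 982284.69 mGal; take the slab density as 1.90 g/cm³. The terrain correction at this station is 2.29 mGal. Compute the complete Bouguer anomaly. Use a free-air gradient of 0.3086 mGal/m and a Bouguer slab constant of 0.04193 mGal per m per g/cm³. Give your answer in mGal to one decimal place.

72.4

Free-air correction = 0.3086 × 1689.9 = 521.50 mGal
Free-air anomaly = 981967.93 − 982284.69 + (521.50) = 204.74 mGal
Bouguer slab correction = 0.04193 × 1.90 × 1689.9 = 134.63 mGal
Simple Bouguer anomaly = 204.74 − (134.63) = 70.11 mGal
Complete Bouguer anomaly = 70.11 + 2.29 = 72.40 mGal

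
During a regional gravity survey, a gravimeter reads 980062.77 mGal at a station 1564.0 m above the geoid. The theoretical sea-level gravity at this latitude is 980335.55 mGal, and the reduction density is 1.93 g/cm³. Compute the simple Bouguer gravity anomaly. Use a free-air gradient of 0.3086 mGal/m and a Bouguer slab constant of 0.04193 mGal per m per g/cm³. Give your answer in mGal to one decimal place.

83.3

Free-air correction = 0.3086 × 1564.0 = 482.65 mGal
Free-air anomaly = 980062.77 − 980335.55 + (482.65) = 209.87 mGal
Bouguer slab correction = 0.04193 × 1.93 × 1564.0 = 126.57 mGal
Simple Bouguer anomaly = 209.87 − (126.57) = 83.30 mGal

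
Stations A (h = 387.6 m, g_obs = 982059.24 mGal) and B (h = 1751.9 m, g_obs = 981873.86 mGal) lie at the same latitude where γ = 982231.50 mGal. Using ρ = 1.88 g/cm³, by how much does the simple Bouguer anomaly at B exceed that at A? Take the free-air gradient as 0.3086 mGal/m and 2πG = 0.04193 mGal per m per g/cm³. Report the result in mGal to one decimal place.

Δg_SB(A) = 982059.24 − 982231.50 + 0.3086×387.6 − 0.04193×1.88×387.6 = -83.20 mGal
Δg_SB(B) = 981873.86 − 982231.50 + 0.3086×1751.9 − 0.04193×1.88×1751.9 = 44.90 mGal
Difference = 44.90 − (-83.20) = 128.10 mGal

128.1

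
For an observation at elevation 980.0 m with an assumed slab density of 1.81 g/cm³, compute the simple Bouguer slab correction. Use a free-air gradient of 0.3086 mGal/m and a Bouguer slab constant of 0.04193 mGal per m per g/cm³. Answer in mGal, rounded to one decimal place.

74.4

Bouguer slab correction = 0.04193 × 1.81 × 980.0 = 74.4 mGal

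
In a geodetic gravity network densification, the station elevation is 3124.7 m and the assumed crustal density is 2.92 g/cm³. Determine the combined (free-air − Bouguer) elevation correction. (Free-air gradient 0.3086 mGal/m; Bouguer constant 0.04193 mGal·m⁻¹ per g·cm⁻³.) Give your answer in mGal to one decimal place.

Combined gradient = 0.3086 − 0.04193 × 2.92 = 0.1861644 mGal/m
Combined elevation correction = 0.1861644 × 3124.7 = 581.7 mGal

581.7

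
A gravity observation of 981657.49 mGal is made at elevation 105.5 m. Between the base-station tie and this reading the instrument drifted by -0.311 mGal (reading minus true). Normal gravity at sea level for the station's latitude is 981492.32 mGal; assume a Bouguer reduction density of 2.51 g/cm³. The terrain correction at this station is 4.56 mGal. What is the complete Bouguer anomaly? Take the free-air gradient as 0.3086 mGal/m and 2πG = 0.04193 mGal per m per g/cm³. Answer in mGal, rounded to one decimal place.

191.5

Drift-corrected reading = 981657.49 − (-0.311) = 981657.801 mGal
Free-air correction = 0.3086 × 105.5 = 32.56 mGal
Free-air anomaly = 981657.801 − 981492.32 + (32.56) = 198.041 mGal
Bouguer slab correction = 0.04193 × 2.51 × 105.5 = 11.10 mGal
Simple Bouguer anomaly = 198.041 − (11.10) = 186.941 mGal
Complete Bouguer anomaly = 186.941 + 4.56 = 191.501 mGal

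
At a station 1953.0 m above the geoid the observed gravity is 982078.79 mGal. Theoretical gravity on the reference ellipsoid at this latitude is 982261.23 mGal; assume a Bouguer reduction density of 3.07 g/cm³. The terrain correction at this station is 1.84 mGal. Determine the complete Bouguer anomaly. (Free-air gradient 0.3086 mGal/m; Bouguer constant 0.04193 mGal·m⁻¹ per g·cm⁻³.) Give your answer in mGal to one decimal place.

Free-air correction = 0.3086 × 1953.0 = 602.70 mGal
Free-air anomaly = 982078.79 − 982261.23 + (602.70) = 420.26 mGal
Bouguer slab correction = 0.04193 × 3.07 × 1953.0 = 251.40 mGal
Simple Bouguer anomaly = 420.26 − (251.40) = 168.86 mGal
Complete Bouguer anomaly = 168.86 + 1.84 = 170.70 mGal

170.7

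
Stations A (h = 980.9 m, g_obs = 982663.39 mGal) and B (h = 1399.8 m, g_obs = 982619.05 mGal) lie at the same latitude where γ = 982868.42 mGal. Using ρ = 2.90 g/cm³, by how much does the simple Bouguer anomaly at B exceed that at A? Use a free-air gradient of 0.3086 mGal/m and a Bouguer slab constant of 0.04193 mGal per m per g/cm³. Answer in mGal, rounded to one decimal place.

Δg_SB(A) = 982663.39 − 982868.42 + 0.3086×980.9 − 0.04193×2.90×980.9 = -21.60 mGal
Δg_SB(B) = 982619.05 − 982868.42 + 0.3086×1399.8 − 0.04193×2.90×1399.8 = 12.40 mGal
Difference = 12.40 − (-21.60) = 34.00 mGal

34.0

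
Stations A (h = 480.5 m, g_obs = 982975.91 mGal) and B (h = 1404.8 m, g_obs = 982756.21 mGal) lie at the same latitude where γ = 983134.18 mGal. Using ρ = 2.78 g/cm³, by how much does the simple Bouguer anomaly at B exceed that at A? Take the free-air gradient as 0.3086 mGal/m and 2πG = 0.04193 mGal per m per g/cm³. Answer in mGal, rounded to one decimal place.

Δg_SB(A) = 982975.91 − 983134.18 + 0.3086×480.5 − 0.04193×2.78×480.5 = -66.00 mGal
Δg_SB(B) = 982756.21 − 983134.18 + 0.3086×1404.8 − 0.04193×2.78×1404.8 = -108.20 mGal
Difference = -108.20 − (-66.00) = -42.20 mGal

-42.2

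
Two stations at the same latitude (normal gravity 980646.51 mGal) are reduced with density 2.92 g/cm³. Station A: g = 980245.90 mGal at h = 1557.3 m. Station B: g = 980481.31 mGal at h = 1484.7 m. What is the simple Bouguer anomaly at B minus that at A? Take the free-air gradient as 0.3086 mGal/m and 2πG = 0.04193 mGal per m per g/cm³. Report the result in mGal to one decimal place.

221.9

Δg_SB(A) = 980245.90 − 980646.51 + 0.3086×1557.3 − 0.04193×2.92×1557.3 = -110.70 mGal
Δg_SB(B) = 980481.31 − 980646.51 + 0.3086×1484.7 − 0.04193×2.92×1484.7 = 111.20 mGal
Difference = 111.20 − (-110.70) = 221.90 mGal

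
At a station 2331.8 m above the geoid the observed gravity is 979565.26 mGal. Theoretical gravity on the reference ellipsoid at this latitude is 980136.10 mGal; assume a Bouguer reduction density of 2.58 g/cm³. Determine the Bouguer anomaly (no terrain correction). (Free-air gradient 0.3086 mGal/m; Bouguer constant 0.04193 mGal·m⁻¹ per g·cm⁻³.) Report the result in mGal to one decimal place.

Free-air correction = 0.3086 × 2331.8 = 719.59 mGal
Free-air anomaly = 979565.26 − 980136.10 + (719.59) = 148.75 mGal
Bouguer slab correction = 0.04193 × 2.58 × 2331.8 = 252.25 mGal
Simple Bouguer anomaly = 148.75 − (252.25) = -103.50 mGal

-103.5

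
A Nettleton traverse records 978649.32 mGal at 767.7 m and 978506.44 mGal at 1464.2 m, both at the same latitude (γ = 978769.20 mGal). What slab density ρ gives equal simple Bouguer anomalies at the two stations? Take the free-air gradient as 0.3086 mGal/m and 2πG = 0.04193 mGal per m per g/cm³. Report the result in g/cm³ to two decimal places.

Δg_obs = 978506.44 − 978649.32 = -142.88 mGal over Δh = 1464.2 − 767.7 = 696.5 m
Equal Bouguer anomalies ⇒ Δg_obs + (0.3086 − 0.04193ρ)·Δh = 0
0.3086 − 0.04193ρ = −Δg_obs/Δh = 0.20514
ρ = (0.3086 − 0.20514) / 0.04193 = 2.47 g/cm³

2.47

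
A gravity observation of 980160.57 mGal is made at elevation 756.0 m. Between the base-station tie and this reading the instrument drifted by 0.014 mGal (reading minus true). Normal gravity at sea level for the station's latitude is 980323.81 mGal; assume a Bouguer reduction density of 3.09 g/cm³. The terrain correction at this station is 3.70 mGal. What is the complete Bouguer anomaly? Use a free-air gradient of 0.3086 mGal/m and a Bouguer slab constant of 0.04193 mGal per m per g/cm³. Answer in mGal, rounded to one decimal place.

Drift-corrected reading = 980160.57 − (0.014) = 980160.556 mGal
Free-air correction = 0.3086 × 756.0 = 233.30 mGal
Free-air anomaly = 980160.556 − 980323.81 + (233.30) = 70.046 mGal
Bouguer slab correction = 0.04193 × 3.09 × 756.0 = 97.95 mGal
Simple Bouguer anomaly = 70.046 − (97.95) = -27.904 mGal
Complete Bouguer anomaly = -27.904 + 3.70 = -24.204 mGal

-24.2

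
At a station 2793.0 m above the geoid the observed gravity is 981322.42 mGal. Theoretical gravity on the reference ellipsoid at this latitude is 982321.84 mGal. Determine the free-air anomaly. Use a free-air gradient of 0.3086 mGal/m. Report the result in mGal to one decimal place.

-137.5

Free-air correction = 0.3086 × 2793.0 = 861.92 mGal
Free-air anomaly = 981322.42 − 982321.84 + (861.92) = -137.50 mGal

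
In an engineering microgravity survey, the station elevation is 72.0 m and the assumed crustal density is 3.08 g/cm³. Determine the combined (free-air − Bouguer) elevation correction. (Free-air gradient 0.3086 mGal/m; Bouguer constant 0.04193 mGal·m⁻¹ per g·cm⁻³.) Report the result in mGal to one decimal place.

Combined gradient = 0.3086 − 0.04193 × 3.08 = 0.1794556 mGal/m
Combined elevation correction = 0.1794556 × 72.0 = 12.9 mGal

12.9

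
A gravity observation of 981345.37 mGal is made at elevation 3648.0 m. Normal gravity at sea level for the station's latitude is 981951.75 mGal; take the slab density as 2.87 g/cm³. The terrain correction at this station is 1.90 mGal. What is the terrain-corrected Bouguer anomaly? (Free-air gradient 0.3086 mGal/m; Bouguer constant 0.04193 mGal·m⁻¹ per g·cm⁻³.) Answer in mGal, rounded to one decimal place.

82.3

Free-air correction = 0.3086 × 3648.0 = 1125.77 mGal
Free-air anomaly = 981345.37 − 981951.75 + (1125.77) = 519.39 mGal
Bouguer slab correction = 0.04193 × 2.87 × 3648.0 = 439.00 mGal
Simple Bouguer anomaly = 519.39 − (439.00) = 80.39 mGal
Complete Bouguer anomaly = 80.39 + 1.90 = 82.29 mGal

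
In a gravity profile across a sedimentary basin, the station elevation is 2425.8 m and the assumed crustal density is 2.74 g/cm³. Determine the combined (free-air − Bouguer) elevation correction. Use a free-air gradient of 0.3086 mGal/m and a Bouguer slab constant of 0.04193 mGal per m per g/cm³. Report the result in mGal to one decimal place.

Combined gradient = 0.3086 − 0.04193 × 2.74 = 0.1937118 mGal/m
Combined elevation correction = 0.1937118 × 2425.8 = 469.9 mGal

469.9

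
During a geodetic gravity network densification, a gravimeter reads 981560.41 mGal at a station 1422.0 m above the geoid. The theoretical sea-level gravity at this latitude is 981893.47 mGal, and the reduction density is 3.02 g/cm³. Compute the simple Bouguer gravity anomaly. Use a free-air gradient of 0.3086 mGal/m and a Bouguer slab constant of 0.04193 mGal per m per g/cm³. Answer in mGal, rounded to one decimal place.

Free-air correction = 0.3086 × 1422.0 = 438.83 mGal
Free-air anomaly = 981560.41 − 981893.47 + (438.83) = 105.77 mGal
Bouguer slab correction = 0.04193 × 3.02 × 1422.0 = 180.07 mGal
Simple Bouguer anomaly = 105.77 − (180.07) = -74.30 mGal

-74.3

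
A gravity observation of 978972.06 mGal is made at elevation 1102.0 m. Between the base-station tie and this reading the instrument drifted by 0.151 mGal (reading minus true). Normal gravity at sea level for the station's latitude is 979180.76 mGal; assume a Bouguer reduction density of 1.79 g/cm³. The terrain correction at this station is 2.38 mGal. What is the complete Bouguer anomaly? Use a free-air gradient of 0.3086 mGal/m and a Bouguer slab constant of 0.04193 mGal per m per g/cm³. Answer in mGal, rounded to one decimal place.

50.9

Drift-corrected reading = 978972.06 − (0.151) = 978971.909 mGal
Free-air correction = 0.3086 × 1102.0 = 340.08 mGal
Free-air anomaly = 978971.909 − 979180.76 + (340.08) = 131.229 mGal
Bouguer slab correction = 0.04193 × 1.79 × 1102.0 = 82.71 mGal
Simple Bouguer anomaly = 131.229 − (82.71) = 48.519 mGal
Complete Bouguer anomaly = 48.519 + 2.38 = 50.899 mGal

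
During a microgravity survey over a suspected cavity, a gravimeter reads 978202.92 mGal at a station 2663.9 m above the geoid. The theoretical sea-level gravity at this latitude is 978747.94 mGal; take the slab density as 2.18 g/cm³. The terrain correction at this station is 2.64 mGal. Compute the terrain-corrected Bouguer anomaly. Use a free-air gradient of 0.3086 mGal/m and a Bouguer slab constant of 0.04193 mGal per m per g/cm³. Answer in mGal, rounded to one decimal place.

36.2

Free-air correction = 0.3086 × 2663.9 = 822.08 mGal
Free-air anomaly = 978202.92 − 978747.94 + (822.08) = 277.06 mGal
Bouguer slab correction = 0.04193 × 2.18 × 2663.9 = 243.50 mGal
Simple Bouguer anomaly = 277.06 − (243.50) = 33.56 mGal
Complete Bouguer anomaly = 33.56 + 2.64 = 36.20 mGal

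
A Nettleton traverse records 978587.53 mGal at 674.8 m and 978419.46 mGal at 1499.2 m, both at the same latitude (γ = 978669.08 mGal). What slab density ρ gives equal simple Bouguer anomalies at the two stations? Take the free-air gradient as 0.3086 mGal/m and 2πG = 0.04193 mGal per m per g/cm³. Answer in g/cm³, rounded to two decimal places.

Δg_obs = 978419.46 − 978587.53 = -168.07 mGal over Δh = 1499.2 − 674.8 = 824.4 m
Equal Bouguer anomalies ⇒ Δg_obs + (0.3086 − 0.04193ρ)·Δh = 0
0.3086 − 0.04193ρ = −Δg_obs/Δh = 0.20387
ρ = (0.3086 − 0.20387) / 0.04193 = 2.50 g/cm³

2.50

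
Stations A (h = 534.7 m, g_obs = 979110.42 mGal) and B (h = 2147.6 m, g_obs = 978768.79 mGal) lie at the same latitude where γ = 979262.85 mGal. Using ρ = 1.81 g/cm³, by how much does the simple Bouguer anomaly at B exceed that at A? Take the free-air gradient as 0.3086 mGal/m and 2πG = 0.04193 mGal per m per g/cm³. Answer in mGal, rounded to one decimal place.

Δg_SB(A) = 979110.42 − 979262.85 + 0.3086×534.7 − 0.04193×1.81×534.7 = -28.00 mGal
Δg_SB(B) = 978768.79 − 979262.85 + 0.3086×2147.6 − 0.04193×1.81×2147.6 = 5.70 mGal
Difference = 5.70 − (-28.00) = 33.70 mGal

33.7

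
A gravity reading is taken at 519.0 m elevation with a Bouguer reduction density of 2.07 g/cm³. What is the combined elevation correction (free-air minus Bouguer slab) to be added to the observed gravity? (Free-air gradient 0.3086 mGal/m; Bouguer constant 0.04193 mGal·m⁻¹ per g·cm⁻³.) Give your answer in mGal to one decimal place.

Combined gradient = 0.3086 − 0.04193 × 2.07 = 0.2218049 mGal/m
Combined elevation correction = 0.2218049 × 519.0 = 115.1 mGal

115.1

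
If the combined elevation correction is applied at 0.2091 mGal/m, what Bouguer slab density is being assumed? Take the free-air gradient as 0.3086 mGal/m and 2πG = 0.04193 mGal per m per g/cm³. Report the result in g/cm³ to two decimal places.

0.2091 = 0.3086 − 0.04193 × ρ
ρ = (0.3086 − 0.2091) / 0.04193 = 2.37 g/cm³

2.37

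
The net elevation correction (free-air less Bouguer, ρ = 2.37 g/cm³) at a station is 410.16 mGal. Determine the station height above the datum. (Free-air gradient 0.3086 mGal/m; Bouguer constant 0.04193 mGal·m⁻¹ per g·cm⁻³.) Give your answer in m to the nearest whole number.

Combined gradient = 0.3086 − 0.04193 × 2.37 = 0.2092259 mGal/m
h = 410.16 / 0.2092259 = 1960.37 m

1960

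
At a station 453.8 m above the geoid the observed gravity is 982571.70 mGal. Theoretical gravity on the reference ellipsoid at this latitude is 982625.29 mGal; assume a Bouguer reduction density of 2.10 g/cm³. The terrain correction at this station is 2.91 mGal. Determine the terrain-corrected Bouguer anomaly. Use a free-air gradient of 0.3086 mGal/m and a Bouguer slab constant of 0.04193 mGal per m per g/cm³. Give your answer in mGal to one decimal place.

49.4

Free-air correction = 0.3086 × 453.8 = 140.04 mGal
Free-air anomaly = 982571.70 − 982625.29 + (140.04) = 86.45 mGal
Bouguer slab correction = 0.04193 × 2.10 × 453.8 = 39.96 mGal
Simple Bouguer anomaly = 86.45 − (39.96) = 46.49 mGal
Complete Bouguer anomaly = 46.49 + 2.91 = 49.40 mGal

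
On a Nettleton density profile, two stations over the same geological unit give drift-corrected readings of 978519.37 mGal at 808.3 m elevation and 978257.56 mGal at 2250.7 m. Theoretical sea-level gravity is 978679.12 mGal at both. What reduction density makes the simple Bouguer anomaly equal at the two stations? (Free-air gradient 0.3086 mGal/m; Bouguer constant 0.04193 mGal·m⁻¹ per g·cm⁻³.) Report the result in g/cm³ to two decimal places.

Δg_obs = 978257.56 − 978519.37 = -261.81 mGal over Δh = 2250.7 − 808.3 = 1442.4 m
Equal Bouguer anomalies ⇒ Δg_obs + (0.3086 − 0.04193ρ)·Δh = 0
0.3086 − 0.04193ρ = −Δg_obs/Δh = 0.18151
ρ = (0.3086 − 0.18151) / 0.04193 = 3.03 g/cm³

3.03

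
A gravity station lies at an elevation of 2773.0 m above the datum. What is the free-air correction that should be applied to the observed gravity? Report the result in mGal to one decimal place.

855.7

Free-air correction = 0.3086 × 2773.0 = 855.7 mGal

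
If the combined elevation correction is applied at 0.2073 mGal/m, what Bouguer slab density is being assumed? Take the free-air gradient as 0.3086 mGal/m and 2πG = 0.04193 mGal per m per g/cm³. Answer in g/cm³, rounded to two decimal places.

0.2073 = 0.3086 − 0.04193 × ρ
ρ = (0.3086 − 0.2073) / 0.04193 = 2.42 g/cm³

2.42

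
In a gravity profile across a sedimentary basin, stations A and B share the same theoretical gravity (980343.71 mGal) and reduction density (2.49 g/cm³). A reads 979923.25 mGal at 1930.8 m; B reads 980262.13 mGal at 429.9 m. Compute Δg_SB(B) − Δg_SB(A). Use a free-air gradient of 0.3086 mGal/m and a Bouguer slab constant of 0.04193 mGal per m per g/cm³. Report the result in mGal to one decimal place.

Δg_SB(A) = 979923.25 − 980343.71 + 0.3086×1930.8 − 0.04193×2.49×1930.8 = -26.20 mGal
Δg_SB(B) = 980262.13 − 980343.71 + 0.3086×429.9 − 0.04193×2.49×429.9 = 6.20 mGal
Difference = 6.20 − (-26.20) = 32.40 mGal

32.4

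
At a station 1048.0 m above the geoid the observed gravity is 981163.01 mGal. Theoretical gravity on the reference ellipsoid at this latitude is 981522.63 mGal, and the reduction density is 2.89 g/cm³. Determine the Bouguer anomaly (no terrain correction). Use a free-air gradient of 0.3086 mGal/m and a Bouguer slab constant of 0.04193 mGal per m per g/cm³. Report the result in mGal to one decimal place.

Free-air correction = 0.3086 × 1048.0 = 323.41 mGal
Free-air anomaly = 981163.01 − 981522.63 + (323.41) = -36.21 mGal
Bouguer slab correction = 0.04193 × 2.89 × 1048.0 = 126.99 mGal
Simple Bouguer anomaly = -36.21 − (126.99) = -163.20 mGal

-163.2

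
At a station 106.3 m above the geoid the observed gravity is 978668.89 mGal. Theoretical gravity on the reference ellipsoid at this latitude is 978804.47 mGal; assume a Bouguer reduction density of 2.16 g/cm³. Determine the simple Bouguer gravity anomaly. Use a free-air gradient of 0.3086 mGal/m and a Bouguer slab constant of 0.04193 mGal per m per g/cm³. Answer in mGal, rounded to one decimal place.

-112.4

Free-air correction = 0.3086 × 106.3 = 32.80 mGal
Free-air anomaly = 978668.89 − 978804.47 + (32.80) = -102.78 mGal
Bouguer slab correction = 0.04193 × 2.16 × 106.3 = 9.63 mGal
Simple Bouguer anomaly = -102.78 − (9.63) = -112.41 mGal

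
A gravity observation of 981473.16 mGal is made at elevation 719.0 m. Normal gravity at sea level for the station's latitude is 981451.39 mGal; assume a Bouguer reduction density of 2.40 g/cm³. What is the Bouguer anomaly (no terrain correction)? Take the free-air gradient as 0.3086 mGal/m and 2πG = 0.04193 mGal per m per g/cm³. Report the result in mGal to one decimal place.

171.3

Free-air correction = 0.3086 × 719.0 = 221.88 mGal
Free-air anomaly = 981473.16 − 981451.39 + (221.88) = 243.65 mGal
Bouguer slab correction = 0.04193 × 2.40 × 719.0 = 72.35 mGal
Simple Bouguer anomaly = 243.65 − (72.35) = 171.30 mGal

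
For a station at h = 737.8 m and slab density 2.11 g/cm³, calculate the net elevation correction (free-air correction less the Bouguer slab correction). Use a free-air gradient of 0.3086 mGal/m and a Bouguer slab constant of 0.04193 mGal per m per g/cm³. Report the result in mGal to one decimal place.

162.4

Combined gradient = 0.3086 − 0.04193 × 2.11 = 0.2201277 mGal/m
Combined elevation correction = 0.2201277 × 737.8 = 162.4 mGal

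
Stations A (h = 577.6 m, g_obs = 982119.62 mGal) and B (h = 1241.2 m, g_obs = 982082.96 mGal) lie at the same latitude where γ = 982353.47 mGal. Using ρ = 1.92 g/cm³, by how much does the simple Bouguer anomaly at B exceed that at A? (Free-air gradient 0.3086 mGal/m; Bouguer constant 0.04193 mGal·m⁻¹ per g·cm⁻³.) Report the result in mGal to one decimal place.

114.7

Δg_SB(A) = 982119.62 − 982353.47 + 0.3086×577.6 − 0.04193×1.92×577.6 = -102.10 mGal
Δg_SB(B) = 982082.96 − 982353.47 + 0.3086×1241.2 − 0.04193×1.92×1241.2 = 12.60 mGal
Difference = 12.60 − (-102.10) = 114.70 mGal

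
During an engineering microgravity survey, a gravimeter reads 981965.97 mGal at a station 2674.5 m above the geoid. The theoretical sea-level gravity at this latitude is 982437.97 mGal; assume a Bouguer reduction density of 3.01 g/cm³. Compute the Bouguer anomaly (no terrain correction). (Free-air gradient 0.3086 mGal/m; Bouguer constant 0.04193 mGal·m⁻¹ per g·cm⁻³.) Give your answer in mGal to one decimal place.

15.8

Free-air correction = 0.3086 × 2674.5 = 825.35 mGal
Free-air anomaly = 981965.97 − 982437.97 + (825.35) = 353.35 mGal
Bouguer slab correction = 0.04193 × 3.01 × 2674.5 = 337.55 mGal
Simple Bouguer anomaly = 353.35 − (337.55) = 15.80 mGal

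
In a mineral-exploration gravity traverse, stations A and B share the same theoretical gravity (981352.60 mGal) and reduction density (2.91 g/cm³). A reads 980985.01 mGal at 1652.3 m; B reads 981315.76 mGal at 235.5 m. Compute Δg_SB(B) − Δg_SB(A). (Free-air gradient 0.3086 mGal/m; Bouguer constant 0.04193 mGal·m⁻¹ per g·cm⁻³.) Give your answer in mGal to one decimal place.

Δg_SB(A) = 980985.01 − 981352.60 + 0.3086×1652.3 − 0.04193×2.91×1652.3 = -59.30 mGal
Δg_SB(B) = 981315.76 − 981352.60 + 0.3086×235.5 − 0.04193×2.91×235.5 = 7.10 mGal
Difference = 7.10 − (-59.30) = 66.40 mGal

66.4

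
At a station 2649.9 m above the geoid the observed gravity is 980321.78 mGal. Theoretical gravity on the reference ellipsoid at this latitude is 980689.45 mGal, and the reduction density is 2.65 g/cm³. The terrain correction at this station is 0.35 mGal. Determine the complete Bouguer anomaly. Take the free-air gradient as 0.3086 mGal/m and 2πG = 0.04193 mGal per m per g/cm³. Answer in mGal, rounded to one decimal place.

Free-air correction = 0.3086 × 2649.9 = 817.76 mGal
Free-air anomaly = 980321.78 − 980689.45 + (817.76) = 450.09 mGal
Bouguer slab correction = 0.04193 × 2.65 × 2649.9 = 294.44 mGal
Simple Bouguer anomaly = 450.09 − (294.44) = 155.65 mGal
Complete Bouguer anomaly = 155.65 + 0.35 = 156.00 mGal

156.0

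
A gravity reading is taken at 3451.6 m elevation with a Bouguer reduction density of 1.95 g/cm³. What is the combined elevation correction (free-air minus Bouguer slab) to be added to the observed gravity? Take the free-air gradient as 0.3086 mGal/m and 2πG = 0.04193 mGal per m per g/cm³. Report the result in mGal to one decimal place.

782.9

Combined gradient = 0.3086 − 0.04193 × 1.95 = 0.2268365 mGal/m
Combined elevation correction = 0.2268365 × 3451.6 = 782.9 mGal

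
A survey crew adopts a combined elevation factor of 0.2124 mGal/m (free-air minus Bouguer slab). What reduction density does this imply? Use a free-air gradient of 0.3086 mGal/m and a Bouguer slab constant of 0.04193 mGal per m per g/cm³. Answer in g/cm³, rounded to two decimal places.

2.29

0.2124 = 0.3086 − 0.04193 × ρ
ρ = (0.3086 − 0.2124) / 0.04193 = 2.29 g/cm³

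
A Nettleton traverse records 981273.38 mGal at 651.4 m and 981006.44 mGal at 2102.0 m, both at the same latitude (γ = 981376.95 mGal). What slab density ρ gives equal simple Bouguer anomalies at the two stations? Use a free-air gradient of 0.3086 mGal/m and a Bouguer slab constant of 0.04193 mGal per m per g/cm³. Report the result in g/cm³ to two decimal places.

2.97

Δg_obs = 981006.44 − 981273.38 = -266.94 mGal over Δh = 2102.0 − 651.4 = 1450.6 m
Equal Bouguer anomalies ⇒ Δg_obs + (0.3086 − 0.04193ρ)·Δh = 0
0.3086 − 0.04193ρ = −Δg_obs/Δh = 0.18402
ρ = (0.3086 − 0.18402) / 0.04193 = 2.97 g/cm³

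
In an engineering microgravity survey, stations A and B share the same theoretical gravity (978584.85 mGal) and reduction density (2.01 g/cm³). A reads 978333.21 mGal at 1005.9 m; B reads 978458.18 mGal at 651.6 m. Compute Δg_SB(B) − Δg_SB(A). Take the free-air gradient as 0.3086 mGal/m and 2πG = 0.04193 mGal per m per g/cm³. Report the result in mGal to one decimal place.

45.5

Δg_SB(A) = 978333.21 − 978584.85 + 0.3086×1005.9 − 0.04193×2.01×1005.9 = -26.00 mGal
Δg_SB(B) = 978458.18 − 978584.85 + 0.3086×651.6 − 0.04193×2.01×651.6 = 19.50 mGal
Difference = 19.50 − (-26.00) = 45.50 mGal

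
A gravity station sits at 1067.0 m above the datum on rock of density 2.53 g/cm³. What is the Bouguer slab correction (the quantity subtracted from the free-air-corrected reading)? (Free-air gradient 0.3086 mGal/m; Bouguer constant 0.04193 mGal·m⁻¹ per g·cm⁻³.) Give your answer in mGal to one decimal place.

Bouguer slab correction = 0.04193 × 2.53 × 1067.0 = 113.2 mGal

113.2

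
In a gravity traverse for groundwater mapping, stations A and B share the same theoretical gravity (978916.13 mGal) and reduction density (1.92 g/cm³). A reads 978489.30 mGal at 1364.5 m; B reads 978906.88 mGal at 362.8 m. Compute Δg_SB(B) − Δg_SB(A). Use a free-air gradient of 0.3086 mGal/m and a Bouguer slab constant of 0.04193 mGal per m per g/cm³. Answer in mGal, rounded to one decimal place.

189.1

Δg_SB(A) = 978489.30 − 978916.13 + 0.3086×1364.5 − 0.04193×1.92×1364.5 = -115.60 mGal
Δg_SB(B) = 978906.88 − 978916.13 + 0.3086×362.8 − 0.04193×1.92×362.8 = 73.50 mGal
Difference = 73.50 − (-115.60) = 189.10 mGal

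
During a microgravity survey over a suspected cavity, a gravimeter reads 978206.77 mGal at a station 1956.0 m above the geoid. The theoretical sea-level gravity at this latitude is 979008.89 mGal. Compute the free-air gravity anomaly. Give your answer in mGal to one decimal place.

-198.5

Free-air correction = 0.3086 × 1956.0 = 603.62 mGal
Free-air anomaly = 978206.77 − 979008.89 + (603.62) = -198.50 mGal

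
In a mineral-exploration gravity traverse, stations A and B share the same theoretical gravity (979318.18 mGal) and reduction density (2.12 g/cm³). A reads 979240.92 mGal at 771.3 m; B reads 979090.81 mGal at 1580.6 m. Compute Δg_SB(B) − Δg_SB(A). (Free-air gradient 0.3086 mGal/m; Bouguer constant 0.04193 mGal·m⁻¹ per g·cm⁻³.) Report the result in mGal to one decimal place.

27.7

Δg_SB(A) = 979240.92 − 979318.18 + 0.3086×771.3 − 0.04193×2.12×771.3 = 92.20 mGal
Δg_SB(B) = 979090.81 − 979318.18 + 0.3086×1580.6 − 0.04193×2.12×1580.6 = 119.90 mGal
Difference = 119.90 − (92.20) = 27.70 mGal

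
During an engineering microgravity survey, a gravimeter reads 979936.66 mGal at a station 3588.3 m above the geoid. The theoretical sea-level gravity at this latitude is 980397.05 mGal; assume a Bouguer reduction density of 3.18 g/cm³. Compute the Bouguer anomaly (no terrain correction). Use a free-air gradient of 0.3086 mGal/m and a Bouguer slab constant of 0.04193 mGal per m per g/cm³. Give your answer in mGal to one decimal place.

Free-air correction = 0.3086 × 3588.3 = 1107.35 mGal
Free-air anomaly = 979936.66 − 980397.05 + (1107.35) = 646.96 mGal
Bouguer slab correction = 0.04193 × 3.18 × 3588.3 = 478.45 mGal
Simple Bouguer anomaly = 646.96 − (478.45) = 168.51 mGal

168.5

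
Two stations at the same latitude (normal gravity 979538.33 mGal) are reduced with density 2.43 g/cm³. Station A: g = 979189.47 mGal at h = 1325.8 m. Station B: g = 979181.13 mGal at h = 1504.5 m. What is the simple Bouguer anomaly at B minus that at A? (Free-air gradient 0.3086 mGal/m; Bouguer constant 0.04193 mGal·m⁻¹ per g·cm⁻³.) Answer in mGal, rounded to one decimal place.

Δg_SB(A) = 979189.47 − 979538.33 + 0.3086×1325.8 − 0.04193×2.43×1325.8 = -74.80 mGal
Δg_SB(B) = 979181.13 − 979538.33 + 0.3086×1504.5 − 0.04193×2.43×1504.5 = -46.20 mGal
Difference = -46.20 − (-74.80) = 28.60 mGal

28.6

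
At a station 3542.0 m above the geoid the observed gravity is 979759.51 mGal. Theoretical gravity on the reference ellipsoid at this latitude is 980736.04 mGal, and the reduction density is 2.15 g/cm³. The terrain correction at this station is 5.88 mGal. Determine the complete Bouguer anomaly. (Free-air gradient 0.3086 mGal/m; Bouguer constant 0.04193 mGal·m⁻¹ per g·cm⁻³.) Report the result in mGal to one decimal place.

Free-air correction = 0.3086 × 3542.0 = 1093.06 mGal
Free-air anomaly = 979759.51 − 980736.04 + (1093.06) = 116.53 mGal
Bouguer slab correction = 0.04193 × 2.15 × 3542.0 = 319.31 mGal
Simple Bouguer anomaly = 116.53 − (319.31) = -202.78 mGal
Complete Bouguer anomaly = -202.78 + 5.88 = -196.90 mGal

-196.9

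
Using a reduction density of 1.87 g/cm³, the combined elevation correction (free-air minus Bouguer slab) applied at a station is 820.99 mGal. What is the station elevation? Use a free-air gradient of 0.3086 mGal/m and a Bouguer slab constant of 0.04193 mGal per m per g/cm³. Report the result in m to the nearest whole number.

Combined gradient = 0.3086 − 0.04193 × 1.87 = 0.2301909 mGal/m
h = 820.99 / 0.2301909 = 3566.56 m

3567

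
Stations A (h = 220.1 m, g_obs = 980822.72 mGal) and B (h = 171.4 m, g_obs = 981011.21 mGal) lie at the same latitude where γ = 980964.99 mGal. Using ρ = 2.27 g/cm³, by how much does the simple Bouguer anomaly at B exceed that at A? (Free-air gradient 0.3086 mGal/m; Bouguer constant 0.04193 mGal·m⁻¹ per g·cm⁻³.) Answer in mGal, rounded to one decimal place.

Δg_SB(A) = 980822.72 − 980964.99 + 0.3086×220.1 − 0.04193×2.27×220.1 = -95.30 mGal
Δg_SB(B) = 981011.21 − 980964.99 + 0.3086×171.4 − 0.04193×2.27×171.4 = 82.80 mGal
Difference = 82.80 − (-95.30) = 178.10 mGal

178.1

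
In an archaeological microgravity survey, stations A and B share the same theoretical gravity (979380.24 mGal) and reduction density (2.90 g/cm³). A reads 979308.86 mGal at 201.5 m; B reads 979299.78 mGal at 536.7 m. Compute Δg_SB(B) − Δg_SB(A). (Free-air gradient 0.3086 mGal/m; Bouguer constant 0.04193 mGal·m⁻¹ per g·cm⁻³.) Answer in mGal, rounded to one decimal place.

53.6

Δg_SB(A) = 979308.86 − 979380.24 + 0.3086×201.5 − 0.04193×2.90×201.5 = -33.70 mGal
Δg_SB(B) = 979299.78 − 979380.24 + 0.3086×536.7 − 0.04193×2.90×536.7 = 19.90 mGal
Difference = 19.90 − (-33.70) = 53.60 mGal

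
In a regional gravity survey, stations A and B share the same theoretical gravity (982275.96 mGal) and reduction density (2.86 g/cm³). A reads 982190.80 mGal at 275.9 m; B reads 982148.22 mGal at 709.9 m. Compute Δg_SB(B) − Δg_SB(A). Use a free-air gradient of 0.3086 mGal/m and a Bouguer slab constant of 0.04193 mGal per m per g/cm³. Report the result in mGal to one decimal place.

39.3

Δg_SB(A) = 982190.80 − 982275.96 + 0.3086×275.9 − 0.04193×2.86×275.9 = -33.10 mGal
Δg_SB(B) = 982148.22 − 982275.96 + 0.3086×709.9 − 0.04193×2.86×709.9 = 6.20 mGal
Difference = 6.20 − (-33.10) = 39.30 mGal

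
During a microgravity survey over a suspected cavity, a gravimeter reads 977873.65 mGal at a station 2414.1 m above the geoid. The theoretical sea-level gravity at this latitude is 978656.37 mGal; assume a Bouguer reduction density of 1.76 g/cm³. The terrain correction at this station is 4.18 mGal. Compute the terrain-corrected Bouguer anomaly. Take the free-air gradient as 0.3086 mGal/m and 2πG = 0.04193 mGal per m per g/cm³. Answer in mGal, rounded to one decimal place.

-211.7

Free-air correction = 0.3086 × 2414.1 = 744.99 mGal
Free-air anomaly = 977873.65 − 978656.37 + (744.99) = -37.73 mGal
Bouguer slab correction = 0.04193 × 1.76 × 2414.1 = 178.15 mGal
Simple Bouguer anomaly = -37.73 − (178.15) = -215.88 mGal
Complete Bouguer anomaly = -215.88 + 4.18 = -211.70 mGal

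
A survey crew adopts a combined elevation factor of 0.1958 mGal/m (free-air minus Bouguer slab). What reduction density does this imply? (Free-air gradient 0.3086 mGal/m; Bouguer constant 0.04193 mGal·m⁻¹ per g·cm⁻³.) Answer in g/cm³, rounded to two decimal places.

0.1958 = 0.3086 − 0.04193 × ρ
ρ = (0.3086 − 0.1958) / 0.04193 = 2.69 g/cm³

2.69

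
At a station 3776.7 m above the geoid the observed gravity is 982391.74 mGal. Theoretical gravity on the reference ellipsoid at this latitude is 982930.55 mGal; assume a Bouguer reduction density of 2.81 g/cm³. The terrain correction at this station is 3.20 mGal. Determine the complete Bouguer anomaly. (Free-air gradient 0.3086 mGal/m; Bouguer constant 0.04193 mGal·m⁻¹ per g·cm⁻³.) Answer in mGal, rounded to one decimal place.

Free-air correction = 0.3086 × 3776.7 = 1165.49 mGal
Free-air anomaly = 982391.74 − 982930.55 + (1165.49) = 626.68 mGal
Bouguer slab correction = 0.04193 × 2.81 × 3776.7 = 444.98 mGal
Simple Bouguer anomaly = 626.68 − (444.98) = 181.70 mGal
Complete Bouguer anomaly = 181.70 + 3.20 = 184.90 mGal

184.9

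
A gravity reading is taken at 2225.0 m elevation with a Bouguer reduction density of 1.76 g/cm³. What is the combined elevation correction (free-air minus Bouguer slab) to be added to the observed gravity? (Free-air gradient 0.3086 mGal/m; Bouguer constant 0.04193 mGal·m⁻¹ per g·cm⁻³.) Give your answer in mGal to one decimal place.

Combined gradient = 0.3086 − 0.04193 × 1.76 = 0.2348032 mGal/m
Combined elevation correction = 0.2348032 × 2225.0 = 522.4 mGal

522.4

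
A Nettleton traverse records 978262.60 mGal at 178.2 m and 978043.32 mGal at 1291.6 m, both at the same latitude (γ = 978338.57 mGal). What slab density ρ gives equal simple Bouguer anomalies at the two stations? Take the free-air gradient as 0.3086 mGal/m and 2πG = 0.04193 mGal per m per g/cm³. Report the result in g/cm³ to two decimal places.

2.66

Δg_obs = 978043.32 − 978262.60 = -219.28 mGal over Δh = 1291.6 − 178.2 = 1113.4 m
Equal Bouguer anomalies ⇒ Δg_obs + (0.3086 − 0.04193ρ)·Δh = 0
0.3086 − 0.04193ρ = −Δg_obs/Δh = 0.19695
ρ = (0.3086 − 0.19695) / 0.04193 = 2.66 g/cm³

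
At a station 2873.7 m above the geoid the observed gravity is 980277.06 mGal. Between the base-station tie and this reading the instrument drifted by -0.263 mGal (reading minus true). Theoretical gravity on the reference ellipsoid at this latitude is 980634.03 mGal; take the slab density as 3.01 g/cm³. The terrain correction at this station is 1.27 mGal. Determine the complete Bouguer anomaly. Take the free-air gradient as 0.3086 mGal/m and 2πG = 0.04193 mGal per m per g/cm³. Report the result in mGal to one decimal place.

Drift-corrected reading = 980277.06 − (-0.263) = 980277.323 mGal
Free-air correction = 0.3086 × 2873.7 = 886.82 mGal
Free-air anomaly = 980277.323 − 980634.03 + (886.82) = 530.113 mGal
Bouguer slab correction = 0.04193 × 3.01 × 2873.7 = 362.69 mGal
Simple Bouguer anomaly = 530.113 − (362.69) = 167.423 mGal
Complete Bouguer anomaly = 167.423 + 1.27 = 168.693 mGal

168.7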